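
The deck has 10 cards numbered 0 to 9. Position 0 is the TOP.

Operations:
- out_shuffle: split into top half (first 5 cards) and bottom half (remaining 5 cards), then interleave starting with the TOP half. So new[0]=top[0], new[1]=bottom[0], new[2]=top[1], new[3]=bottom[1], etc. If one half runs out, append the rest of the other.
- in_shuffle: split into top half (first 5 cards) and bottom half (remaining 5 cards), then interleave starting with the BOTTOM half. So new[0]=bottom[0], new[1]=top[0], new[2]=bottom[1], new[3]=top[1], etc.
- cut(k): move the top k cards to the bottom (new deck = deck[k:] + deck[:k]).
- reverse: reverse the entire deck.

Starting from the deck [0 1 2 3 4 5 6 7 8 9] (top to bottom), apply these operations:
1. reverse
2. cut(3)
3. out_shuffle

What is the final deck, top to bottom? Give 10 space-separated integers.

Answer: 6 1 5 0 4 9 3 8 2 7

Derivation:
After op 1 (reverse): [9 8 7 6 5 4 3 2 1 0]
After op 2 (cut(3)): [6 5 4 3 2 1 0 9 8 7]
After op 3 (out_shuffle): [6 1 5 0 4 9 3 8 2 7]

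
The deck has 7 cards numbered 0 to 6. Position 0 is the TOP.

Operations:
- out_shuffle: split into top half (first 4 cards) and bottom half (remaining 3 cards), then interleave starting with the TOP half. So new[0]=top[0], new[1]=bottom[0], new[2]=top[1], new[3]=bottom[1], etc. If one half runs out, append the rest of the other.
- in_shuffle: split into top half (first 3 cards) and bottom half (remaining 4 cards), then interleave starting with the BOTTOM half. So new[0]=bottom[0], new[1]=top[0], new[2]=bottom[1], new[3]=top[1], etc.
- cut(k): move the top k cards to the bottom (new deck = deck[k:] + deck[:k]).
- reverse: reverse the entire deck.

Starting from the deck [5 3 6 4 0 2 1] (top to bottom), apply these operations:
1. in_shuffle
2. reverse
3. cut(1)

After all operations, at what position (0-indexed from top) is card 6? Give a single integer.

After op 1 (in_shuffle): [4 5 0 3 2 6 1]
After op 2 (reverse): [1 6 2 3 0 5 4]
After op 3 (cut(1)): [6 2 3 0 5 4 1]
Card 6 is at position 0.

Answer: 0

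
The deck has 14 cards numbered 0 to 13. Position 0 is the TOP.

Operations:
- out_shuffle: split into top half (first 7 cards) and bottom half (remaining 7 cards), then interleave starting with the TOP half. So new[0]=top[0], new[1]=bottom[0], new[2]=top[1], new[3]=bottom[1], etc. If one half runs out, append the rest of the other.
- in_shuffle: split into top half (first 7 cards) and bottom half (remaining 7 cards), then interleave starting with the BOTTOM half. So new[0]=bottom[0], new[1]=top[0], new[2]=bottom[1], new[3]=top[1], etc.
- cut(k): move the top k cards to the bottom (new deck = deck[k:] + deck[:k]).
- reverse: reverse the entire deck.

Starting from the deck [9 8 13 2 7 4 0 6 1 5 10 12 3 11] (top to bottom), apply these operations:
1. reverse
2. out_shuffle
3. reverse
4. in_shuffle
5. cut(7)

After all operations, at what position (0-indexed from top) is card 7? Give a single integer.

Answer: 9

Derivation:
After op 1 (reverse): [11 3 12 10 5 1 6 0 4 7 2 13 8 9]
After op 2 (out_shuffle): [11 0 3 4 12 7 10 2 5 13 1 8 6 9]
After op 3 (reverse): [9 6 8 1 13 5 2 10 7 12 4 3 0 11]
After op 4 (in_shuffle): [10 9 7 6 12 8 4 1 3 13 0 5 11 2]
After op 5 (cut(7)): [1 3 13 0 5 11 2 10 9 7 6 12 8 4]
Card 7 is at position 9.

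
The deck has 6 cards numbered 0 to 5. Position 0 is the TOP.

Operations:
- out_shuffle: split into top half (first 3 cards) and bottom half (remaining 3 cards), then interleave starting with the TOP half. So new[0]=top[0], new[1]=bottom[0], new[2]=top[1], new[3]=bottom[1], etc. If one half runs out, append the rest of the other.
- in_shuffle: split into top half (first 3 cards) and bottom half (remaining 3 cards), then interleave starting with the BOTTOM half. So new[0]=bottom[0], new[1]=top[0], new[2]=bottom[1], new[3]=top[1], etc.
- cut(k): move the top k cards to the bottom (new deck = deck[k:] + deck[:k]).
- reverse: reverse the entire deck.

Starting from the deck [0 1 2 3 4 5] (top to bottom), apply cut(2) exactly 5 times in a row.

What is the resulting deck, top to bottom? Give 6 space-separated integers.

After op 1 (cut(2)): [2 3 4 5 0 1]
After op 2 (cut(2)): [4 5 0 1 2 3]
After op 3 (cut(2)): [0 1 2 3 4 5]
After op 4 (cut(2)): [2 3 4 5 0 1]
After op 5 (cut(2)): [4 5 0 1 2 3]

Answer: 4 5 0 1 2 3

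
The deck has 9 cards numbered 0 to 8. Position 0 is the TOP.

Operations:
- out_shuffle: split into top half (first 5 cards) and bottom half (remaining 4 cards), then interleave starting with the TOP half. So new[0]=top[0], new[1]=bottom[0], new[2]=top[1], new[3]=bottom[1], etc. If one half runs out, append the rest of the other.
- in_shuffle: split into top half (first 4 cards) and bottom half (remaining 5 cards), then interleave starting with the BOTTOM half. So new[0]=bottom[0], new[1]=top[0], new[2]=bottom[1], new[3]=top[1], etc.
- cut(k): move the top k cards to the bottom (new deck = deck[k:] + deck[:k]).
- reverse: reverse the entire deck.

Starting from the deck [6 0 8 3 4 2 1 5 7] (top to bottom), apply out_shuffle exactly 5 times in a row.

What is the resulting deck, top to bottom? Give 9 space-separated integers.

Answer: 6 8 4 1 7 0 3 2 5

Derivation:
After op 1 (out_shuffle): [6 2 0 1 8 5 3 7 4]
After op 2 (out_shuffle): [6 5 2 3 0 7 1 4 8]
After op 3 (out_shuffle): [6 7 5 1 2 4 3 8 0]
After op 4 (out_shuffle): [6 4 7 3 5 8 1 0 2]
After op 5 (out_shuffle): [6 8 4 1 7 0 3 2 5]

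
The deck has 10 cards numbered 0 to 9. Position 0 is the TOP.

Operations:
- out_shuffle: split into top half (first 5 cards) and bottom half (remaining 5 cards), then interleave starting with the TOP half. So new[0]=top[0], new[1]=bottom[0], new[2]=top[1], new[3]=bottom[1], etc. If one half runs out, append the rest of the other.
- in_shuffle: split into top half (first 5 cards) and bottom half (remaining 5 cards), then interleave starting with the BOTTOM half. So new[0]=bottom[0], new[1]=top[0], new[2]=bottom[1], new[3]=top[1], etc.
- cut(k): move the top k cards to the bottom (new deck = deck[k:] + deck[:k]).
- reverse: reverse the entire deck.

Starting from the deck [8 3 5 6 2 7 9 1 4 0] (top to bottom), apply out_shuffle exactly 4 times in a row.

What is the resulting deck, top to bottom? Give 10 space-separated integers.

After op 1 (out_shuffle): [8 7 3 9 5 1 6 4 2 0]
After op 2 (out_shuffle): [8 1 7 6 3 4 9 2 5 0]
After op 3 (out_shuffle): [8 4 1 9 7 2 6 5 3 0]
After op 4 (out_shuffle): [8 2 4 6 1 5 9 3 7 0]

Answer: 8 2 4 6 1 5 9 3 7 0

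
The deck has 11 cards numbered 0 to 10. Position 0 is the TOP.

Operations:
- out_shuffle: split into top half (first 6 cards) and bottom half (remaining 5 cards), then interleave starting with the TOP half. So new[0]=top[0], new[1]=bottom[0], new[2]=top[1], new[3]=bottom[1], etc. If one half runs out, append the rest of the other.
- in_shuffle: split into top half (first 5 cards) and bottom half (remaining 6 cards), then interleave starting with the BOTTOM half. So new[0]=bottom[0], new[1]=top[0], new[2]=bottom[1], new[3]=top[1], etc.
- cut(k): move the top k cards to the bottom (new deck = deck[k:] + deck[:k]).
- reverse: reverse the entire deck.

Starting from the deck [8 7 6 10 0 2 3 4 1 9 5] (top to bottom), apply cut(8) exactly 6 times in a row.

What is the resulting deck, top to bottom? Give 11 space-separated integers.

Answer: 0 2 3 4 1 9 5 8 7 6 10

Derivation:
After op 1 (cut(8)): [1 9 5 8 7 6 10 0 2 3 4]
After op 2 (cut(8)): [2 3 4 1 9 5 8 7 6 10 0]
After op 3 (cut(8)): [6 10 0 2 3 4 1 9 5 8 7]
After op 4 (cut(8)): [5 8 7 6 10 0 2 3 4 1 9]
After op 5 (cut(8)): [4 1 9 5 8 7 6 10 0 2 3]
After op 6 (cut(8)): [0 2 3 4 1 9 5 8 7 6 10]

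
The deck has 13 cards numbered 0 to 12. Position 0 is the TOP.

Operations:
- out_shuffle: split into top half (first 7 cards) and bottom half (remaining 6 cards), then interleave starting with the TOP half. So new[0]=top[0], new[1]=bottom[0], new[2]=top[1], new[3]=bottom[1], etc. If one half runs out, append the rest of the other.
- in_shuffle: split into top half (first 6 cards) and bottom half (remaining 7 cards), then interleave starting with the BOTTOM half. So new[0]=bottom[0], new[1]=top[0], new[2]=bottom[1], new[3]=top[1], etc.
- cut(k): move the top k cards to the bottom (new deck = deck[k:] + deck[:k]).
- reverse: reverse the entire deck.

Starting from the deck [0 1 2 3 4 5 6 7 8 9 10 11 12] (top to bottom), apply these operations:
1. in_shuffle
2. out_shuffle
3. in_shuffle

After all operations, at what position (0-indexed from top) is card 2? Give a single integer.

After op 1 (in_shuffle): [6 0 7 1 8 2 9 3 10 4 11 5 12]
After op 2 (out_shuffle): [6 3 0 10 7 4 1 11 8 5 2 12 9]
After op 3 (in_shuffle): [1 6 11 3 8 0 5 10 2 7 12 4 9]
Card 2 is at position 8.

Answer: 8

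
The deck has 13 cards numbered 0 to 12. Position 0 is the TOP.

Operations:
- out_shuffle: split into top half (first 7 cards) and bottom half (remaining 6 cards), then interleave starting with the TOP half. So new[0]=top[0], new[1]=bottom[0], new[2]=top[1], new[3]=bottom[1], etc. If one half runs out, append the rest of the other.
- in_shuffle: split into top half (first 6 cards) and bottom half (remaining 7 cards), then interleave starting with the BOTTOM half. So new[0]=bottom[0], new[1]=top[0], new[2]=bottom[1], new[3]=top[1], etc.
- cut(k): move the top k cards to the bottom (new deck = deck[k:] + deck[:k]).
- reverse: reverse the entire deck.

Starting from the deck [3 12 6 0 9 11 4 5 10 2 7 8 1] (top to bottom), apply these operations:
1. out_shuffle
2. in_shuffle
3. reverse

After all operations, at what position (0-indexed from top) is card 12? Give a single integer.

After op 1 (out_shuffle): [3 5 12 10 6 2 0 7 9 8 11 1 4]
After op 2 (in_shuffle): [0 3 7 5 9 12 8 10 11 6 1 2 4]
After op 3 (reverse): [4 2 1 6 11 10 8 12 9 5 7 3 0]
Card 12 is at position 7.

Answer: 7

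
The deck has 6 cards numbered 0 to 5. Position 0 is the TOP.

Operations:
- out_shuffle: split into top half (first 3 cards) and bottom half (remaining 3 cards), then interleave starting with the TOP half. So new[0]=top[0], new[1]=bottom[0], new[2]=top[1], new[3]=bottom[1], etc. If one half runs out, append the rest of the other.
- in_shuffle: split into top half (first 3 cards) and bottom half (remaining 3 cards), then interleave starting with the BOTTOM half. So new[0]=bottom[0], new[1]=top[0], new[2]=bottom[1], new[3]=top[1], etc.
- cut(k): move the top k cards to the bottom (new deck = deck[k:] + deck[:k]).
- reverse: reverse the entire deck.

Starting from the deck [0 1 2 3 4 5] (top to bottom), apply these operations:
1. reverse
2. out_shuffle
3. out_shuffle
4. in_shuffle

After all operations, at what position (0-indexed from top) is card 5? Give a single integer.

After op 1 (reverse): [5 4 3 2 1 0]
After op 2 (out_shuffle): [5 2 4 1 3 0]
After op 3 (out_shuffle): [5 1 2 3 4 0]
After op 4 (in_shuffle): [3 5 4 1 0 2]
Card 5 is at position 1.

Answer: 1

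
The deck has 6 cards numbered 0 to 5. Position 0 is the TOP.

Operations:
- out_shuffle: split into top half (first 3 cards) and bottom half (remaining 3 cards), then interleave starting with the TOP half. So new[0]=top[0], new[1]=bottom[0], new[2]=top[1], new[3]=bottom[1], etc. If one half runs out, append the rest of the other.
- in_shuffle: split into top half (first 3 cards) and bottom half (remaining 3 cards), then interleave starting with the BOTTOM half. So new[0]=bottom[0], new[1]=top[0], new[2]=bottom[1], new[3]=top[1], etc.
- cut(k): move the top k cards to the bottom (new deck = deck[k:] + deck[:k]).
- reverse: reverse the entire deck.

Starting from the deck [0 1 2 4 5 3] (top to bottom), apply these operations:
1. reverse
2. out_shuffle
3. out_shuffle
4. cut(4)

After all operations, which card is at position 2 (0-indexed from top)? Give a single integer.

After op 1 (reverse): [3 5 4 2 1 0]
After op 2 (out_shuffle): [3 2 5 1 4 0]
After op 3 (out_shuffle): [3 1 2 4 5 0]
After op 4 (cut(4)): [5 0 3 1 2 4]
Position 2: card 3.

Answer: 3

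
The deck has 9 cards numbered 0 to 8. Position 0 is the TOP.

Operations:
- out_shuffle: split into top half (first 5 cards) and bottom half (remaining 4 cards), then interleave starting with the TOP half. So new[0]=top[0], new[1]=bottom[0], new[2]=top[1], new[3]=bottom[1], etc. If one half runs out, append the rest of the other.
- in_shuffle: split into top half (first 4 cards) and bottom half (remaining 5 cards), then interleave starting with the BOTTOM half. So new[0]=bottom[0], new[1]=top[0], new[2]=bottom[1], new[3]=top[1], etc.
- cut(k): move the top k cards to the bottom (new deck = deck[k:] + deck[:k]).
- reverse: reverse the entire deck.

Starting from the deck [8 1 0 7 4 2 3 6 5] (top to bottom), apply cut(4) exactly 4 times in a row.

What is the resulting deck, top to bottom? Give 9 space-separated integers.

After op 1 (cut(4)): [4 2 3 6 5 8 1 0 7]
After op 2 (cut(4)): [5 8 1 0 7 4 2 3 6]
After op 3 (cut(4)): [7 4 2 3 6 5 8 1 0]
After op 4 (cut(4)): [6 5 8 1 0 7 4 2 3]

Answer: 6 5 8 1 0 7 4 2 3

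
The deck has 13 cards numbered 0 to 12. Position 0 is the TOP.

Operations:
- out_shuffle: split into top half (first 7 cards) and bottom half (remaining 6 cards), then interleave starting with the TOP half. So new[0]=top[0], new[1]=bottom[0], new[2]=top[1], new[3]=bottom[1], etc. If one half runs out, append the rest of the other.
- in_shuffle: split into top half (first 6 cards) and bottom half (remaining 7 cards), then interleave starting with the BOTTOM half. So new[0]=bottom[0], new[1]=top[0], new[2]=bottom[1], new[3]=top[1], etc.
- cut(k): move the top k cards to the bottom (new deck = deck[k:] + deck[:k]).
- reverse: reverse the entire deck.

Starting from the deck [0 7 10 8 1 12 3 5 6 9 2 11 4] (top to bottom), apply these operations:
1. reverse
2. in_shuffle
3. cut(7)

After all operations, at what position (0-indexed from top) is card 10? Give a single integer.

After op 1 (reverse): [4 11 2 9 6 5 3 12 1 8 10 7 0]
After op 2 (in_shuffle): [3 4 12 11 1 2 8 9 10 6 7 5 0]
After op 3 (cut(7)): [9 10 6 7 5 0 3 4 12 11 1 2 8]
Card 10 is at position 1.

Answer: 1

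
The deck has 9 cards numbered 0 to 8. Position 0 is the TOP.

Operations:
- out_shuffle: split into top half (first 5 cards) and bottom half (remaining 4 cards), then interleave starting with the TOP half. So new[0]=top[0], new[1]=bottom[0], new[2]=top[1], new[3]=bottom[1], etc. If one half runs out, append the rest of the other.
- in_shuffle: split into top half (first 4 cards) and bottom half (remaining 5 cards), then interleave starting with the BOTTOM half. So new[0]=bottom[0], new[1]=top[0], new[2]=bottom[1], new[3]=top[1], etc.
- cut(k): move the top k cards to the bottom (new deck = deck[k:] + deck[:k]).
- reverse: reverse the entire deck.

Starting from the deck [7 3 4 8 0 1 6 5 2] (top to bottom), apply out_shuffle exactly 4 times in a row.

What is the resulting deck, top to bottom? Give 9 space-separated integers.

Answer: 7 0 2 8 5 4 6 3 1

Derivation:
After op 1 (out_shuffle): [7 1 3 6 4 5 8 2 0]
After op 2 (out_shuffle): [7 5 1 8 3 2 6 0 4]
After op 3 (out_shuffle): [7 2 5 6 1 0 8 4 3]
After op 4 (out_shuffle): [7 0 2 8 5 4 6 3 1]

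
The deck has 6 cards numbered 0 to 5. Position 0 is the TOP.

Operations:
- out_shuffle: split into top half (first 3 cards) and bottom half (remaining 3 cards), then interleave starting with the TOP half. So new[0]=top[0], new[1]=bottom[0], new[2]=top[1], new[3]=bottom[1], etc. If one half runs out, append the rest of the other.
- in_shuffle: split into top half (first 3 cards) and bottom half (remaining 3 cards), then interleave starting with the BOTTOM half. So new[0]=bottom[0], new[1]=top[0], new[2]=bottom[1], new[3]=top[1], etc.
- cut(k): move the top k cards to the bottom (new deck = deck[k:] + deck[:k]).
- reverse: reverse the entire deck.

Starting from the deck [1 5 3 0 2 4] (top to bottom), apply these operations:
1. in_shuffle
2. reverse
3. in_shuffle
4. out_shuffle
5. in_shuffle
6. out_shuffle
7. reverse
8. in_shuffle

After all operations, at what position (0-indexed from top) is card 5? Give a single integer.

After op 1 (in_shuffle): [0 1 2 5 4 3]
After op 2 (reverse): [3 4 5 2 1 0]
After op 3 (in_shuffle): [2 3 1 4 0 5]
After op 4 (out_shuffle): [2 4 3 0 1 5]
After op 5 (in_shuffle): [0 2 1 4 5 3]
After op 6 (out_shuffle): [0 4 2 5 1 3]
After op 7 (reverse): [3 1 5 2 4 0]
After op 8 (in_shuffle): [2 3 4 1 0 5]
Card 5 is at position 5.

Answer: 5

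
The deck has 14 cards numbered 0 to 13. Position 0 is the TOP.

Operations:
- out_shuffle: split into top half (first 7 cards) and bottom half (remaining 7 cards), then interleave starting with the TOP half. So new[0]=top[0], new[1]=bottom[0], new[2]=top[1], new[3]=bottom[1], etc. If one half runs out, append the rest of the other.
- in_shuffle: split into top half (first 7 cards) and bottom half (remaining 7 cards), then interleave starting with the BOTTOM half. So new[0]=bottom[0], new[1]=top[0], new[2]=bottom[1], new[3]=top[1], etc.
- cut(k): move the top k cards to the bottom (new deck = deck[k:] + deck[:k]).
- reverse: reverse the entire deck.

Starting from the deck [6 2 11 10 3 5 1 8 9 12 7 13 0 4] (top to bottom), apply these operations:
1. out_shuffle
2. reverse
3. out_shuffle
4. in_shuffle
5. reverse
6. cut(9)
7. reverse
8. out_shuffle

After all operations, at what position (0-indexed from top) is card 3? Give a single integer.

Answer: 2

Derivation:
After op 1 (out_shuffle): [6 8 2 9 11 12 10 7 3 13 5 0 1 4]
After op 2 (reverse): [4 1 0 5 13 3 7 10 12 11 9 2 8 6]
After op 3 (out_shuffle): [4 10 1 12 0 11 5 9 13 2 3 8 7 6]
After op 4 (in_shuffle): [9 4 13 10 2 1 3 12 8 0 7 11 6 5]
After op 5 (reverse): [5 6 11 7 0 8 12 3 1 2 10 13 4 9]
After op 6 (cut(9)): [2 10 13 4 9 5 6 11 7 0 8 12 3 1]
After op 7 (reverse): [1 3 12 8 0 7 11 6 5 9 4 13 10 2]
After op 8 (out_shuffle): [1 6 3 5 12 9 8 4 0 13 7 10 11 2]
Card 3 is at position 2.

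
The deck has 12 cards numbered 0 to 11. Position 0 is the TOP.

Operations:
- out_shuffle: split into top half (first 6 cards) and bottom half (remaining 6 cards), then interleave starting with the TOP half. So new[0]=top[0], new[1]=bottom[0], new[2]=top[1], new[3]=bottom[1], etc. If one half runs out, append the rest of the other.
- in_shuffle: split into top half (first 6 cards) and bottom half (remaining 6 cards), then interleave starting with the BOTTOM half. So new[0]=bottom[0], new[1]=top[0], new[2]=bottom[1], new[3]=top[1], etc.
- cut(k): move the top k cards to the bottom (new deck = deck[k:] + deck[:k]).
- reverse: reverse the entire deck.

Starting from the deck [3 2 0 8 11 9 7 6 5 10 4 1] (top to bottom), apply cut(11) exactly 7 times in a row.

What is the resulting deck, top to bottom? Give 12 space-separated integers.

Answer: 9 7 6 5 10 4 1 3 2 0 8 11

Derivation:
After op 1 (cut(11)): [1 3 2 0 8 11 9 7 6 5 10 4]
After op 2 (cut(11)): [4 1 3 2 0 8 11 9 7 6 5 10]
After op 3 (cut(11)): [10 4 1 3 2 0 8 11 9 7 6 5]
After op 4 (cut(11)): [5 10 4 1 3 2 0 8 11 9 7 6]
After op 5 (cut(11)): [6 5 10 4 1 3 2 0 8 11 9 7]
After op 6 (cut(11)): [7 6 5 10 4 1 3 2 0 8 11 9]
After op 7 (cut(11)): [9 7 6 5 10 4 1 3 2 0 8 11]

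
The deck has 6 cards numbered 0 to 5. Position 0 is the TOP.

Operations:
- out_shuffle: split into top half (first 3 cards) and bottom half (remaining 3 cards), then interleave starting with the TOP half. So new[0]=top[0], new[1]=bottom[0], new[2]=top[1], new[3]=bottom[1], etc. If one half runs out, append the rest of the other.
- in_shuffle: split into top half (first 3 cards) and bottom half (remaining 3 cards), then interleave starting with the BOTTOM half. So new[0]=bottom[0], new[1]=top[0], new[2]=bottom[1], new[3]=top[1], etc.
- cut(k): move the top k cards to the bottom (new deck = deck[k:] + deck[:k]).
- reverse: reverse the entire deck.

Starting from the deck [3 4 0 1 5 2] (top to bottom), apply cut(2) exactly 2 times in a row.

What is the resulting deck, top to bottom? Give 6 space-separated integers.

Answer: 5 2 3 4 0 1

Derivation:
After op 1 (cut(2)): [0 1 5 2 3 4]
After op 2 (cut(2)): [5 2 3 4 0 1]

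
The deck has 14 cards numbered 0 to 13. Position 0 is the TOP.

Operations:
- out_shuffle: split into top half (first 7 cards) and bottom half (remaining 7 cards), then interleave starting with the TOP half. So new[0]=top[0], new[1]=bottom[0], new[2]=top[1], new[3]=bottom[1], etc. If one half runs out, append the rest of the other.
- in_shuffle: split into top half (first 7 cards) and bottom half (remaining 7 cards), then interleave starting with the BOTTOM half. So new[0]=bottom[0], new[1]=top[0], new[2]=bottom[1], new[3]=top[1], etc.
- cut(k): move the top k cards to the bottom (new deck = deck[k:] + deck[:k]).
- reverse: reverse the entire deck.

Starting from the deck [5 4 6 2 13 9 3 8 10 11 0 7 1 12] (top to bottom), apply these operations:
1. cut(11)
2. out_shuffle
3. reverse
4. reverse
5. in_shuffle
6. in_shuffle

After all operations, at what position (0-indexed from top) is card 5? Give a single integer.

After op 1 (cut(11)): [7 1 12 5 4 6 2 13 9 3 8 10 11 0]
After op 2 (out_shuffle): [7 13 1 9 12 3 5 8 4 10 6 11 2 0]
After op 3 (reverse): [0 2 11 6 10 4 8 5 3 12 9 1 13 7]
After op 4 (reverse): [7 13 1 9 12 3 5 8 4 10 6 11 2 0]
After op 5 (in_shuffle): [8 7 4 13 10 1 6 9 11 12 2 3 0 5]
After op 6 (in_shuffle): [9 8 11 7 12 4 2 13 3 10 0 1 5 6]
Card 5 is at position 12.

Answer: 12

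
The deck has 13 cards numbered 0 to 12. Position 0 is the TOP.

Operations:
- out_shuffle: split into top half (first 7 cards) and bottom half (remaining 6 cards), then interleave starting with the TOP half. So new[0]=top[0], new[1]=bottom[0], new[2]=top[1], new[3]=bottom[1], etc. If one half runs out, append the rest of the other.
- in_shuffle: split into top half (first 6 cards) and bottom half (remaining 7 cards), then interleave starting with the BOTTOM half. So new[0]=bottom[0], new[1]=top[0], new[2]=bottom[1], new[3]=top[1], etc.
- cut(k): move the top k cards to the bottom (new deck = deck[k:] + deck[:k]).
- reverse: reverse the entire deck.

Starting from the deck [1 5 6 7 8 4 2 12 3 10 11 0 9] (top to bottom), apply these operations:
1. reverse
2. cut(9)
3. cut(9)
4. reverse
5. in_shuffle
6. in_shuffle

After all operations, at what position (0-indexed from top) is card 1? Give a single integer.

After op 1 (reverse): [9 0 11 10 3 12 2 4 8 7 6 5 1]
After op 2 (cut(9)): [7 6 5 1 9 0 11 10 3 12 2 4 8]
After op 3 (cut(9)): [12 2 4 8 7 6 5 1 9 0 11 10 3]
After op 4 (reverse): [3 10 11 0 9 1 5 6 7 8 4 2 12]
After op 5 (in_shuffle): [5 3 6 10 7 11 8 0 4 9 2 1 12]
After op 6 (in_shuffle): [8 5 0 3 4 6 9 10 2 7 1 11 12]
Card 1 is at position 10.

Answer: 10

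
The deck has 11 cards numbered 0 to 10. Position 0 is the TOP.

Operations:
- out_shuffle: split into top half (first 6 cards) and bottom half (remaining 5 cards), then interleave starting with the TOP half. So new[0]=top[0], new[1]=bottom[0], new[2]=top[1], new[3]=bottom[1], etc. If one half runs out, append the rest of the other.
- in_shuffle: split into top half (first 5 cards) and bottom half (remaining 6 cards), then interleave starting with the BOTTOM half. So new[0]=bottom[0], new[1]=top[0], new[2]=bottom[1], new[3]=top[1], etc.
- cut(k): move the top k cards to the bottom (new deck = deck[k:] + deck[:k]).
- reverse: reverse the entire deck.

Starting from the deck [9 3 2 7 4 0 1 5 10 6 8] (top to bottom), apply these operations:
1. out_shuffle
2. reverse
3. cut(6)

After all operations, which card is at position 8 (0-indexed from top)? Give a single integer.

After op 1 (out_shuffle): [9 1 3 5 2 10 7 6 4 8 0]
After op 2 (reverse): [0 8 4 6 7 10 2 5 3 1 9]
After op 3 (cut(6)): [2 5 3 1 9 0 8 4 6 7 10]
Position 8: card 6.

Answer: 6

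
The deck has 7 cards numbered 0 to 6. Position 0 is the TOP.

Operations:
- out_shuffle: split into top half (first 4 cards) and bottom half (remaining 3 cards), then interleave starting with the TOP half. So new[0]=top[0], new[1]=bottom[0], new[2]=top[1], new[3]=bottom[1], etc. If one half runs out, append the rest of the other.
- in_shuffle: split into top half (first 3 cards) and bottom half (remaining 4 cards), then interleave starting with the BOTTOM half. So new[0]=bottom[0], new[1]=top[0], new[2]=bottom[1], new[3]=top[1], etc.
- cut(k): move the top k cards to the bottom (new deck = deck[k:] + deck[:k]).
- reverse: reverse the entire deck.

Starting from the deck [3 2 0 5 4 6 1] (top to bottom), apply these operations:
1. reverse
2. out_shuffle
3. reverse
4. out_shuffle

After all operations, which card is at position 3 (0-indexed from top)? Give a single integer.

After op 1 (reverse): [1 6 4 5 0 2 3]
After op 2 (out_shuffle): [1 0 6 2 4 3 5]
After op 3 (reverse): [5 3 4 2 6 0 1]
After op 4 (out_shuffle): [5 6 3 0 4 1 2]
Position 3: card 0.

Answer: 0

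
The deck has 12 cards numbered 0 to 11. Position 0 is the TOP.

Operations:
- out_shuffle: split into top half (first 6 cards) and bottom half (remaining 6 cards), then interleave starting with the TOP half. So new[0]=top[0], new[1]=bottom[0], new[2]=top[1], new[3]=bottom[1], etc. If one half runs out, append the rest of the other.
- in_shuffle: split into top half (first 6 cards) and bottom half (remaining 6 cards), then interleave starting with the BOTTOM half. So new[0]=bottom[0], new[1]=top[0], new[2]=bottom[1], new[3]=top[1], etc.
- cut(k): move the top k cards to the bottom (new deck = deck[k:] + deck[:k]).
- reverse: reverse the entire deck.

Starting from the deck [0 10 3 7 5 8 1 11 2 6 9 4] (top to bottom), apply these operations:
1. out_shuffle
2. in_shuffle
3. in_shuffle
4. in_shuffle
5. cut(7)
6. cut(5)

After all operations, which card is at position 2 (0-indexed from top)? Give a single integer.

Answer: 1

Derivation:
After op 1 (out_shuffle): [0 1 10 11 3 2 7 6 5 9 8 4]
After op 2 (in_shuffle): [7 0 6 1 5 10 9 11 8 3 4 2]
After op 3 (in_shuffle): [9 7 11 0 8 6 3 1 4 5 2 10]
After op 4 (in_shuffle): [3 9 1 7 4 11 5 0 2 8 10 6]
After op 5 (cut(7)): [0 2 8 10 6 3 9 1 7 4 11 5]
After op 6 (cut(5)): [3 9 1 7 4 11 5 0 2 8 10 6]
Position 2: card 1.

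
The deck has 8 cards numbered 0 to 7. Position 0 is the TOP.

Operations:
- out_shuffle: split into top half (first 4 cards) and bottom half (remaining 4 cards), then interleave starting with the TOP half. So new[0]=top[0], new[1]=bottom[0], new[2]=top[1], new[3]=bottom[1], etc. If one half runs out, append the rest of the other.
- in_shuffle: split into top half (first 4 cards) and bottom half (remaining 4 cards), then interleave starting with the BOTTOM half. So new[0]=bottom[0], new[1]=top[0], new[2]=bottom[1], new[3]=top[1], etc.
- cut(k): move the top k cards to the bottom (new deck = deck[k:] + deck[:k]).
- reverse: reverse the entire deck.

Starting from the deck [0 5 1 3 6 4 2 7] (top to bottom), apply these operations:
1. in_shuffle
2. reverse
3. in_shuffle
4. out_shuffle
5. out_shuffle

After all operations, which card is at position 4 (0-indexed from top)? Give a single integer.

After op 1 (in_shuffle): [6 0 4 5 2 1 7 3]
After op 2 (reverse): [3 7 1 2 5 4 0 6]
After op 3 (in_shuffle): [5 3 4 7 0 1 6 2]
After op 4 (out_shuffle): [5 0 3 1 4 6 7 2]
After op 5 (out_shuffle): [5 4 0 6 3 7 1 2]
Position 4: card 3.

Answer: 3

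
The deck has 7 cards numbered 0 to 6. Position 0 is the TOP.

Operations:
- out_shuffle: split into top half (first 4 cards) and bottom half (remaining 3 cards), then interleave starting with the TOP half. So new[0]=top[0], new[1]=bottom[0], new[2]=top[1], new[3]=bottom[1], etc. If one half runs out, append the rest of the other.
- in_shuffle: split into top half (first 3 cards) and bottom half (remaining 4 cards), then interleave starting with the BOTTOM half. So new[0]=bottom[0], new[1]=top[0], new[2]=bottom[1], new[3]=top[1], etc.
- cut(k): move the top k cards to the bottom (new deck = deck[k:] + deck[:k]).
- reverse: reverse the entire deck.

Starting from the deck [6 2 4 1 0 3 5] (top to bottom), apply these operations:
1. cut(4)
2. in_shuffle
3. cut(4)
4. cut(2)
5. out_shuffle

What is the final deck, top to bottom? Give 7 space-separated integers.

Answer: 1 3 6 4 0 5 2

Derivation:
After op 1 (cut(4)): [0 3 5 6 2 4 1]
After op 2 (in_shuffle): [6 0 2 3 4 5 1]
After op 3 (cut(4)): [4 5 1 6 0 2 3]
After op 4 (cut(2)): [1 6 0 2 3 4 5]
After op 5 (out_shuffle): [1 3 6 4 0 5 2]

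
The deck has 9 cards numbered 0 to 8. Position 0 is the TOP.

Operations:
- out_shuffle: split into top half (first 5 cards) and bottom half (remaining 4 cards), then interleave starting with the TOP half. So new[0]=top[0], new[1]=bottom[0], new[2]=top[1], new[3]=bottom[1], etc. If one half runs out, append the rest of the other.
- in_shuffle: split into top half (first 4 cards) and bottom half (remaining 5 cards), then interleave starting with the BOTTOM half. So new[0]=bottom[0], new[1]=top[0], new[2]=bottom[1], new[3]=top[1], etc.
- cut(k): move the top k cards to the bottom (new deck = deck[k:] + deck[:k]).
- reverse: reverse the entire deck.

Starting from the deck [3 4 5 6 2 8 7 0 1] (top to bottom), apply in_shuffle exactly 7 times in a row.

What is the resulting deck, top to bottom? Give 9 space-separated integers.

After op 1 (in_shuffle): [2 3 8 4 7 5 0 6 1]
After op 2 (in_shuffle): [7 2 5 3 0 8 6 4 1]
After op 3 (in_shuffle): [0 7 8 2 6 5 4 3 1]
After op 4 (in_shuffle): [6 0 5 7 4 8 3 2 1]
After op 5 (in_shuffle): [4 6 8 0 3 5 2 7 1]
After op 6 (in_shuffle): [3 4 5 6 2 8 7 0 1]
After op 7 (in_shuffle): [2 3 8 4 7 5 0 6 1]

Answer: 2 3 8 4 7 5 0 6 1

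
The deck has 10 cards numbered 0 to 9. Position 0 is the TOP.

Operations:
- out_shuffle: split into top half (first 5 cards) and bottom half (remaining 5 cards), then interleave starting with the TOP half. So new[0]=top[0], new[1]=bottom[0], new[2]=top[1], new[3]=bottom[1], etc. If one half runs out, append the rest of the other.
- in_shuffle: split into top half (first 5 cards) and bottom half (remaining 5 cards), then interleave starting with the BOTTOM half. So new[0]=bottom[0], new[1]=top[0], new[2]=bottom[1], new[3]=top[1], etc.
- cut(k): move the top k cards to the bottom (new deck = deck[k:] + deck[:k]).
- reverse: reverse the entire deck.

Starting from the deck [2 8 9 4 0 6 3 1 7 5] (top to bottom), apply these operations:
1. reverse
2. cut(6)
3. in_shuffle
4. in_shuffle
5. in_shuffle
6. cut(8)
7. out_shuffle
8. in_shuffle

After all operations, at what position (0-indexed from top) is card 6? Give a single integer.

Answer: 0

Derivation:
After op 1 (reverse): [5 7 1 3 6 0 4 9 8 2]
After op 2 (cut(6)): [4 9 8 2 5 7 1 3 6 0]
After op 3 (in_shuffle): [7 4 1 9 3 8 6 2 0 5]
After op 4 (in_shuffle): [8 7 6 4 2 1 0 9 5 3]
After op 5 (in_shuffle): [1 8 0 7 9 6 5 4 3 2]
After op 6 (cut(8)): [3 2 1 8 0 7 9 6 5 4]
After op 7 (out_shuffle): [3 7 2 9 1 6 8 5 0 4]
After op 8 (in_shuffle): [6 3 8 7 5 2 0 9 4 1]
Card 6 is at position 0.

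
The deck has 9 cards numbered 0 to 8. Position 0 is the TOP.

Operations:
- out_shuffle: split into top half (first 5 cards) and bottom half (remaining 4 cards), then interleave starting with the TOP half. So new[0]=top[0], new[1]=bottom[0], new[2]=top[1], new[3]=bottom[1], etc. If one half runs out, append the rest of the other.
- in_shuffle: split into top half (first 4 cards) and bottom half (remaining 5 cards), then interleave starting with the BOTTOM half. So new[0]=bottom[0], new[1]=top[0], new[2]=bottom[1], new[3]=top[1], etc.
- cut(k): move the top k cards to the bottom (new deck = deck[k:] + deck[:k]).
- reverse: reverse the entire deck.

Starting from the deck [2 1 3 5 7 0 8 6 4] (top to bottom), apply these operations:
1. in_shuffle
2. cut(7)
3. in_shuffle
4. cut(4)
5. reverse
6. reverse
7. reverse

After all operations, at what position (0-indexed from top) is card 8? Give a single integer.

After op 1 (in_shuffle): [7 2 0 1 8 3 6 5 4]
After op 2 (cut(7)): [5 4 7 2 0 1 8 3 6]
After op 3 (in_shuffle): [0 5 1 4 8 7 3 2 6]
After op 4 (cut(4)): [8 7 3 2 6 0 5 1 4]
After op 5 (reverse): [4 1 5 0 6 2 3 7 8]
After op 6 (reverse): [8 7 3 2 6 0 5 1 4]
After op 7 (reverse): [4 1 5 0 6 2 3 7 8]
Card 8 is at position 8.

Answer: 8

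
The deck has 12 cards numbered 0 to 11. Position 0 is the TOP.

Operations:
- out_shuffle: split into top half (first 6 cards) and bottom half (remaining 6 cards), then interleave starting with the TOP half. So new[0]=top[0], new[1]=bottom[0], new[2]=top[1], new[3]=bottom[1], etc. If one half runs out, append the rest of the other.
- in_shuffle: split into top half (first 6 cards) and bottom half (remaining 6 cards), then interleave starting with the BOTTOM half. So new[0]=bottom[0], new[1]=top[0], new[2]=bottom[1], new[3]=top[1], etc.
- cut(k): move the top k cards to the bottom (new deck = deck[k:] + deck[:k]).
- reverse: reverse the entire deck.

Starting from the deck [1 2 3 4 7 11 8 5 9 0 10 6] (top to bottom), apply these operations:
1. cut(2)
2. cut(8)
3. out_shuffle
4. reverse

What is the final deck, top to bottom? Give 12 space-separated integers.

After op 1 (cut(2)): [3 4 7 11 8 5 9 0 10 6 1 2]
After op 2 (cut(8)): [10 6 1 2 3 4 7 11 8 5 9 0]
After op 3 (out_shuffle): [10 7 6 11 1 8 2 5 3 9 4 0]
After op 4 (reverse): [0 4 9 3 5 2 8 1 11 6 7 10]

Answer: 0 4 9 3 5 2 8 1 11 6 7 10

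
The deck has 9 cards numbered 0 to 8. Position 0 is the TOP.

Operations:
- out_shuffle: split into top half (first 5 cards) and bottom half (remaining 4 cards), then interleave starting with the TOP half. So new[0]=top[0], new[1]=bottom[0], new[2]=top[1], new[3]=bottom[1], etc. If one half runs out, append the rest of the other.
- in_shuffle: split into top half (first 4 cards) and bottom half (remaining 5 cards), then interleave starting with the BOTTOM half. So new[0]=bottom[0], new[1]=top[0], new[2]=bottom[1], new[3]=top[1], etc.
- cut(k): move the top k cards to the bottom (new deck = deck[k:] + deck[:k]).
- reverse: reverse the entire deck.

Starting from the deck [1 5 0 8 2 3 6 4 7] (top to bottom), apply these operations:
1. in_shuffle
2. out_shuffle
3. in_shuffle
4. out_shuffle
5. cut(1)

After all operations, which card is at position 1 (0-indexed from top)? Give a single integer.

Answer: 2

Derivation:
After op 1 (in_shuffle): [2 1 3 5 6 0 4 8 7]
After op 2 (out_shuffle): [2 0 1 4 3 8 5 7 6]
After op 3 (in_shuffle): [3 2 8 0 5 1 7 4 6]
After op 4 (out_shuffle): [3 1 2 7 8 4 0 6 5]
After op 5 (cut(1)): [1 2 7 8 4 0 6 5 3]
Position 1: card 2.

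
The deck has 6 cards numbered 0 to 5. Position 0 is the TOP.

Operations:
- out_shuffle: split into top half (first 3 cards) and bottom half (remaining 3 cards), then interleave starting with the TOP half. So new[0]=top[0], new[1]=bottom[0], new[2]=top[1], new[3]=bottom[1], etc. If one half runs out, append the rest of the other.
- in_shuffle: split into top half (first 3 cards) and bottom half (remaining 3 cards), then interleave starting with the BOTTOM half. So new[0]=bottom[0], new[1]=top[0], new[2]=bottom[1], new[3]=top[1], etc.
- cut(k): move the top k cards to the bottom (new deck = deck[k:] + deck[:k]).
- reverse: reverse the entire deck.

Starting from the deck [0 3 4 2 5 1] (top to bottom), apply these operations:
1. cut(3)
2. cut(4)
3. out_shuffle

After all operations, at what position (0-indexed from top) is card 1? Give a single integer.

After op 1 (cut(3)): [2 5 1 0 3 4]
After op 2 (cut(4)): [3 4 2 5 1 0]
After op 3 (out_shuffle): [3 5 4 1 2 0]
Card 1 is at position 3.

Answer: 3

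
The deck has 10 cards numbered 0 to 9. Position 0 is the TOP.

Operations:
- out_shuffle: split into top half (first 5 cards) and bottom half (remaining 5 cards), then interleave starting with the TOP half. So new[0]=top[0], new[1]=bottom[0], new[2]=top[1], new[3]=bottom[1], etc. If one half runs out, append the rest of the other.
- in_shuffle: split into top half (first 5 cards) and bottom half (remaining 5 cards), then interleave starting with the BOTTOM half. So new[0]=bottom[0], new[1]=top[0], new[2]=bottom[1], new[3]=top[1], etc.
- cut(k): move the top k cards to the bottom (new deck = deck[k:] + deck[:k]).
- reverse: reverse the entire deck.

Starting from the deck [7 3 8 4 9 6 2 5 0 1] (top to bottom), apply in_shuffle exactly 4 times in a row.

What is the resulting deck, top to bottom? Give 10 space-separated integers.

After op 1 (in_shuffle): [6 7 2 3 5 8 0 4 1 9]
After op 2 (in_shuffle): [8 6 0 7 4 2 1 3 9 5]
After op 3 (in_shuffle): [2 8 1 6 3 0 9 7 5 4]
After op 4 (in_shuffle): [0 2 9 8 7 1 5 6 4 3]

Answer: 0 2 9 8 7 1 5 6 4 3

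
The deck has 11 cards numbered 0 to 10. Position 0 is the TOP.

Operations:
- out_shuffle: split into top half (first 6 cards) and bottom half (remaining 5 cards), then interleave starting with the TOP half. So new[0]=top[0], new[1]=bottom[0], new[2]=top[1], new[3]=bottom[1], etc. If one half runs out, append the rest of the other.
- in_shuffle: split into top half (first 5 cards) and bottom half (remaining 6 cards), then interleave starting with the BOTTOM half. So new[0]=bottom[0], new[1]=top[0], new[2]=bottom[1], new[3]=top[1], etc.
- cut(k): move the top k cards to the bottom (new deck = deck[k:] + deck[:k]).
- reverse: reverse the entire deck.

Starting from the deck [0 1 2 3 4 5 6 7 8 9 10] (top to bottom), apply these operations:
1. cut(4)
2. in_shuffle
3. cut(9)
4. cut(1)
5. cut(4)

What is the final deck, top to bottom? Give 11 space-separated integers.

After op 1 (cut(4)): [4 5 6 7 8 9 10 0 1 2 3]
After op 2 (in_shuffle): [9 4 10 5 0 6 1 7 2 8 3]
After op 3 (cut(9)): [8 3 9 4 10 5 0 6 1 7 2]
After op 4 (cut(1)): [3 9 4 10 5 0 6 1 7 2 8]
After op 5 (cut(4)): [5 0 6 1 7 2 8 3 9 4 10]

Answer: 5 0 6 1 7 2 8 3 9 4 10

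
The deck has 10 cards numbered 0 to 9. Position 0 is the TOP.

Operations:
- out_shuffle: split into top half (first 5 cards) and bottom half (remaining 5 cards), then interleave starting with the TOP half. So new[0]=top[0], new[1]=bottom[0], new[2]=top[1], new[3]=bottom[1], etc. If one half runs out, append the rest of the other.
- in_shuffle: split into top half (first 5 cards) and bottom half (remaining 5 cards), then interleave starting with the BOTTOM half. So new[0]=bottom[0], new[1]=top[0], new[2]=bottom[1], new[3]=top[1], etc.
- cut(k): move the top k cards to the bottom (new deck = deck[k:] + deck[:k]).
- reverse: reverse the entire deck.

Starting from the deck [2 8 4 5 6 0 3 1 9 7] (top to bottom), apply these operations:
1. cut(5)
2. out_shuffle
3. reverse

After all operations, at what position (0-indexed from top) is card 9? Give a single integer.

After op 1 (cut(5)): [0 3 1 9 7 2 8 4 5 6]
After op 2 (out_shuffle): [0 2 3 8 1 4 9 5 7 6]
After op 3 (reverse): [6 7 5 9 4 1 8 3 2 0]
Card 9 is at position 3.

Answer: 3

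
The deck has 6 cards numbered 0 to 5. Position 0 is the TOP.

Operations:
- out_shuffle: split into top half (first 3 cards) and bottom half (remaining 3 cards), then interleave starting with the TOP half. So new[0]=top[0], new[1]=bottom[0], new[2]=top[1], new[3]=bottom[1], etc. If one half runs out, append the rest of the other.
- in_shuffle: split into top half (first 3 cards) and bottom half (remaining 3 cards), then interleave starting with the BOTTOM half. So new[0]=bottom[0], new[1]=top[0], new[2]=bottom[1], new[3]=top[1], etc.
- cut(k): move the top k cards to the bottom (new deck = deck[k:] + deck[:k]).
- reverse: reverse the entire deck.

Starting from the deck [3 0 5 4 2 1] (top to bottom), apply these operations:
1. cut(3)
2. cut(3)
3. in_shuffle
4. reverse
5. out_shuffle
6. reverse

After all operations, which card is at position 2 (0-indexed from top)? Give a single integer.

After op 1 (cut(3)): [4 2 1 3 0 5]
After op 2 (cut(3)): [3 0 5 4 2 1]
After op 3 (in_shuffle): [4 3 2 0 1 5]
After op 4 (reverse): [5 1 0 2 3 4]
After op 5 (out_shuffle): [5 2 1 3 0 4]
After op 6 (reverse): [4 0 3 1 2 5]
Position 2: card 3.

Answer: 3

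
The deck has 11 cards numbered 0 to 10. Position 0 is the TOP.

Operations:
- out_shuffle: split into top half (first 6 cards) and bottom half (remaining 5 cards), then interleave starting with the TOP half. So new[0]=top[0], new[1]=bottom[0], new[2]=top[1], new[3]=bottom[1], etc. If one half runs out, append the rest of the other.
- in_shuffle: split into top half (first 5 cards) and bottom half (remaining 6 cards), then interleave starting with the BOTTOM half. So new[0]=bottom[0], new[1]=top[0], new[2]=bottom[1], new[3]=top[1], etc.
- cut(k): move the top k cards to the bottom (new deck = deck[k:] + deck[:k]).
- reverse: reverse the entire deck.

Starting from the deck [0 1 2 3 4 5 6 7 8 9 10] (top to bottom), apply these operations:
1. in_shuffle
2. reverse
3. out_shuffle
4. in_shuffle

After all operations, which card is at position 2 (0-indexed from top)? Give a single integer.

Answer: 3

Derivation:
After op 1 (in_shuffle): [5 0 6 1 7 2 8 3 9 4 10]
After op 2 (reverse): [10 4 9 3 8 2 7 1 6 0 5]
After op 3 (out_shuffle): [10 7 4 1 9 6 3 0 8 5 2]
After op 4 (in_shuffle): [6 10 3 7 0 4 8 1 5 9 2]
Position 2: card 3.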